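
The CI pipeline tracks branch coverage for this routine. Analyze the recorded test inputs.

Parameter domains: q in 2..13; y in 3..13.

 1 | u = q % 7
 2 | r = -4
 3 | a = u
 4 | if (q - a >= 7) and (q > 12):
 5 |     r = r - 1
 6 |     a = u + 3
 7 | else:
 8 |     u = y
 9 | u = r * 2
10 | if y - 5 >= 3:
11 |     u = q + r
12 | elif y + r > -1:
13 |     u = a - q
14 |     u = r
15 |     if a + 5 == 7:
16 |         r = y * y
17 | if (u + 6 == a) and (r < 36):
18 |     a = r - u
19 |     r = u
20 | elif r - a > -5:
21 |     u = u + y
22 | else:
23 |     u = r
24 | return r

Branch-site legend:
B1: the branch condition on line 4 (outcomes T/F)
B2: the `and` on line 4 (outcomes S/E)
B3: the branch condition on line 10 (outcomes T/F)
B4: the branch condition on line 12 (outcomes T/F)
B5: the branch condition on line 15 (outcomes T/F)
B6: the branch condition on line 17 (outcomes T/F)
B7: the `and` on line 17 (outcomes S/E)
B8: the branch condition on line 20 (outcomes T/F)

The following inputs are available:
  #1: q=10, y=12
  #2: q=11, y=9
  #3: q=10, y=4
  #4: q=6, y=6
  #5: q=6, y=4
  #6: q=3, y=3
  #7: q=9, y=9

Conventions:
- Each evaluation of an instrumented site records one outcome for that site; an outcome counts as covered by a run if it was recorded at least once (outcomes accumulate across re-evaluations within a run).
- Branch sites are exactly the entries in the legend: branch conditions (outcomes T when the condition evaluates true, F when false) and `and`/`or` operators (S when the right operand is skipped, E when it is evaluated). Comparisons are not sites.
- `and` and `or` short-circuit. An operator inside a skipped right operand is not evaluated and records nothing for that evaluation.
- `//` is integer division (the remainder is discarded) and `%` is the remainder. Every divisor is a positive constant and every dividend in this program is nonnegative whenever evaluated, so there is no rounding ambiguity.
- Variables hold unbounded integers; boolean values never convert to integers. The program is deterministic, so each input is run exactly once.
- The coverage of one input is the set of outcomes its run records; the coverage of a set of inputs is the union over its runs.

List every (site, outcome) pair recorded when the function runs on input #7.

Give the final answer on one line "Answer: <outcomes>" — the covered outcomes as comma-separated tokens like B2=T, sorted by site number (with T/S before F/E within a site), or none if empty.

Simulating input #7 (q=9, y=9) step by step:
  B2->E, B1->F, B3->T, B7->S, B6->F, B8->F
as a set, this run covers: B1=F, B2=E, B3=T, B6=F, B7=S, B8=F

Answer: B1=F, B2=E, B3=T, B6=F, B7=S, B8=F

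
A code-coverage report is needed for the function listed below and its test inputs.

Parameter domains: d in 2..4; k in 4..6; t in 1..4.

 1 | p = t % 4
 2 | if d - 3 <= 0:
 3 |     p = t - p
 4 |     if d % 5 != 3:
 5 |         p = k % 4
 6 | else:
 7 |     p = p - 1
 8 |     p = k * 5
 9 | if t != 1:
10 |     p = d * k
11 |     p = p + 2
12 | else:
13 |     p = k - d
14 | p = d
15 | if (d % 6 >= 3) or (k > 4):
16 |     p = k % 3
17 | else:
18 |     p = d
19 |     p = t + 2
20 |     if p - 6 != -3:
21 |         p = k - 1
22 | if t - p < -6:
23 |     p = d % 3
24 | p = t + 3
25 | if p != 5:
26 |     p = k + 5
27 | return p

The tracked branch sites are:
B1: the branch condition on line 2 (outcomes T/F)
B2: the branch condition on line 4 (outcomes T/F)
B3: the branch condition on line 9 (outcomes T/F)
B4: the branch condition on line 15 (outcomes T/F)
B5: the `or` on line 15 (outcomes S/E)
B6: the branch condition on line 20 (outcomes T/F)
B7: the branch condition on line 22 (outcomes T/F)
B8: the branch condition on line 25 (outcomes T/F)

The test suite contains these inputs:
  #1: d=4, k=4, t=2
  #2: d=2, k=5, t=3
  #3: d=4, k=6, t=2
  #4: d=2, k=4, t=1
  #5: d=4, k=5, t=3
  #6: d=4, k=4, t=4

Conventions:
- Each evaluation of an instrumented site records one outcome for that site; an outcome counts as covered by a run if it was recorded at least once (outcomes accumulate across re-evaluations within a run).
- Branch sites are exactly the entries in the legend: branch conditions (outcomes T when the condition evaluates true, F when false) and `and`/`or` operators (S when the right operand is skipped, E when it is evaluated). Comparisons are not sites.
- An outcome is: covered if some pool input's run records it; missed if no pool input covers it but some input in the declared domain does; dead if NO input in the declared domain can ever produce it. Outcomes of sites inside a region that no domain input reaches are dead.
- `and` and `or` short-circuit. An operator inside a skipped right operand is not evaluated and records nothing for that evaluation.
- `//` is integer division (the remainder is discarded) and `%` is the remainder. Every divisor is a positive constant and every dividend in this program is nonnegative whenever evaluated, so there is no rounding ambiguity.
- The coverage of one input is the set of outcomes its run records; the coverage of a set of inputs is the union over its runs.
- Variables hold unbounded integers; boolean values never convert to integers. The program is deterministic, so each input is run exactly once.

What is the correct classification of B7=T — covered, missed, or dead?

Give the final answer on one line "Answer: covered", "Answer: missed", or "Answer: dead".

no pool input records B7=T
checking all 36 inputs in the declared domain: B7=T is never recorded -> dead

Answer: dead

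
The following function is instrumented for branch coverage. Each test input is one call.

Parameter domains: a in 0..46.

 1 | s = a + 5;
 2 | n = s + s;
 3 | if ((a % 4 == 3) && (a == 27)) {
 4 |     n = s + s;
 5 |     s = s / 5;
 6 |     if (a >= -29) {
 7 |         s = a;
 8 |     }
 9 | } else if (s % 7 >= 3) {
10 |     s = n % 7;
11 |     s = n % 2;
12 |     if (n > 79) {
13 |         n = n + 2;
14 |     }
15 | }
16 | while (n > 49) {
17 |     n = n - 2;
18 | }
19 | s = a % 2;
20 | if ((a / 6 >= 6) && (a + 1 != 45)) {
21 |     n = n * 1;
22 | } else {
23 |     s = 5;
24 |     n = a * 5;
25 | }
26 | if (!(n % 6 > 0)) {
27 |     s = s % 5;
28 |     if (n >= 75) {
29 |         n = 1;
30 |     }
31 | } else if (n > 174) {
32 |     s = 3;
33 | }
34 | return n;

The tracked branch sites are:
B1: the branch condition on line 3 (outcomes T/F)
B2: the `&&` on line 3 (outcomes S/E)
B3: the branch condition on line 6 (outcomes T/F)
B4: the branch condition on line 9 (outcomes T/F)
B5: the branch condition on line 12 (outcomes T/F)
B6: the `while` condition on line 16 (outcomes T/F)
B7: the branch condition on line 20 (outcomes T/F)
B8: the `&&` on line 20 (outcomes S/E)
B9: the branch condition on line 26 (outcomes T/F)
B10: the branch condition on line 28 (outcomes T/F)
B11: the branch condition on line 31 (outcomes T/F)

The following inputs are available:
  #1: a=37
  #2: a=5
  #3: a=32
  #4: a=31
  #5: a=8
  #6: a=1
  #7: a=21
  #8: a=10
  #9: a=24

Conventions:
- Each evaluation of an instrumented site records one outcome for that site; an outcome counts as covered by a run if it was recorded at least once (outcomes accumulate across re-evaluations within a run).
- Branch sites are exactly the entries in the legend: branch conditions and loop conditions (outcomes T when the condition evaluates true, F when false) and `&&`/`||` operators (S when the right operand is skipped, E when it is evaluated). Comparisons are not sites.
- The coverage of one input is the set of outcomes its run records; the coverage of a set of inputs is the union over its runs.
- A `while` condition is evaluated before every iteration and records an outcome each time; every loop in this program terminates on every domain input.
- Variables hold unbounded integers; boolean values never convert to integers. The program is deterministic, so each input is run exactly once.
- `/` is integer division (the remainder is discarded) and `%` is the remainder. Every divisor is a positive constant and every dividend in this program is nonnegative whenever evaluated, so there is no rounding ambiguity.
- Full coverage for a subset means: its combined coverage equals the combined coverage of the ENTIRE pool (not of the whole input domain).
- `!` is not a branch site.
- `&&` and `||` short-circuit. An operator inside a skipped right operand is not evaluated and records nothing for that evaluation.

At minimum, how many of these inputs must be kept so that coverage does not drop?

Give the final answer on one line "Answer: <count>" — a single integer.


test 1 (a=37) fires B2->S, B1->F, B4->F, B6->T, B6->T, B6->T, B6->T, B6->T, B6->T, B6->T, B6->T, B6->T, B6->T, B6->T, ...; hits B1=F, B2=S, B4=F, B6=T, B6=F, B7=T, B8=E, B9=T, B10=F
test 2 (a=5) fires B2->S, B1->F, B4->T, B5->F, B6->F, B8->S, B7->F, B9->F, B11->F; hits B1=F, B2=S, B4=T, B5=F, B6=F, B7=F, B8=S, B9=F, B11=F
test 3 (a=32) fires B2->S, B1->F, B4->F, B6->T, B6->T, B6->T, B6->T, B6->T, B6->T, B6->T, B6->T, B6->T, B6->T, B6->T, ...; hits B1=F, B2=S, B4=F, B6=T, B6=F, B7=F, B8=S, B9=F, B11=F
test 4 (a=31) fires B2->E, B1->F, B4->F, B6->T, B6->T, B6->T, B6->T, B6->T, B6->T, B6->T, B6->T, B6->T, B6->T, B6->T, ...; hits B1=F, B2=E, B4=F, B6=T, B6=F, B7=F, B8=S, B9=F, B11=F
test 5 (a=8) fires B2->S, B1->F, B4->T, B5->F, B6->F, B8->S, B7->F, B9->F, B11->F; hits B1=F, B2=S, B4=T, B5=F, B6=F, B7=F, B8=S, B9=F, B11=F
test 6 (a=1) fires B2->S, B1->F, B4->T, B5->F, B6->F, B8->S, B7->F, B9->F, B11->F; hits B1=F, B2=S, B4=T, B5=F, B6=F, B7=F, B8=S, B9=F, B11=F
test 7 (a=21) fires B2->S, B1->F, B4->T, B5->F, B6->T, B6->T, B6->F, B8->S, B7->F, B9->F, B11->F; hits B1=F, B2=S, B4=T, B5=F, B6=T, B6=F, B7=F, B8=S, B9=F, B11=F
test 8 (a=10) fires B2->S, B1->F, B4->F, B6->F, B8->S, B7->F, B9->F, B11->F; hits B1=F, B2=S, B4=F, B6=F, B7=F, B8=S, B9=F, B11=F
test 9 (a=24) fires B2->S, B1->F, B4->F, B6->T, B6->T, B6->T, B6->T, B6->T, B6->F, B8->S, B7->F, B9->T, B10->T; hits B1=F, B2=S, B4=F, B6=T, B6=F, B7=F, B8=S, B9=T, B10=T
the full pool covers 17 outcomes: B1=F, B2=S, B2=E, B4=T, B4=F, B5=F, B6=T, B6=F, B7=T, B7=F, B8=S, B8=E, B9=T, B9=F, B10=T, B10=F, B11=F
no size-1 subset reaches all 17 outcomes (best union: 10/17)
no size-2 subset reaches all 17 outcomes (best union: 15/17)
no size-3 subset reaches all 17 outcomes (best union: 16/17)
the canonical winner is {1, 2, 4, 9}: size 4, full 17-outcome coverage, earliest index list among size-4 covers
Answer: 4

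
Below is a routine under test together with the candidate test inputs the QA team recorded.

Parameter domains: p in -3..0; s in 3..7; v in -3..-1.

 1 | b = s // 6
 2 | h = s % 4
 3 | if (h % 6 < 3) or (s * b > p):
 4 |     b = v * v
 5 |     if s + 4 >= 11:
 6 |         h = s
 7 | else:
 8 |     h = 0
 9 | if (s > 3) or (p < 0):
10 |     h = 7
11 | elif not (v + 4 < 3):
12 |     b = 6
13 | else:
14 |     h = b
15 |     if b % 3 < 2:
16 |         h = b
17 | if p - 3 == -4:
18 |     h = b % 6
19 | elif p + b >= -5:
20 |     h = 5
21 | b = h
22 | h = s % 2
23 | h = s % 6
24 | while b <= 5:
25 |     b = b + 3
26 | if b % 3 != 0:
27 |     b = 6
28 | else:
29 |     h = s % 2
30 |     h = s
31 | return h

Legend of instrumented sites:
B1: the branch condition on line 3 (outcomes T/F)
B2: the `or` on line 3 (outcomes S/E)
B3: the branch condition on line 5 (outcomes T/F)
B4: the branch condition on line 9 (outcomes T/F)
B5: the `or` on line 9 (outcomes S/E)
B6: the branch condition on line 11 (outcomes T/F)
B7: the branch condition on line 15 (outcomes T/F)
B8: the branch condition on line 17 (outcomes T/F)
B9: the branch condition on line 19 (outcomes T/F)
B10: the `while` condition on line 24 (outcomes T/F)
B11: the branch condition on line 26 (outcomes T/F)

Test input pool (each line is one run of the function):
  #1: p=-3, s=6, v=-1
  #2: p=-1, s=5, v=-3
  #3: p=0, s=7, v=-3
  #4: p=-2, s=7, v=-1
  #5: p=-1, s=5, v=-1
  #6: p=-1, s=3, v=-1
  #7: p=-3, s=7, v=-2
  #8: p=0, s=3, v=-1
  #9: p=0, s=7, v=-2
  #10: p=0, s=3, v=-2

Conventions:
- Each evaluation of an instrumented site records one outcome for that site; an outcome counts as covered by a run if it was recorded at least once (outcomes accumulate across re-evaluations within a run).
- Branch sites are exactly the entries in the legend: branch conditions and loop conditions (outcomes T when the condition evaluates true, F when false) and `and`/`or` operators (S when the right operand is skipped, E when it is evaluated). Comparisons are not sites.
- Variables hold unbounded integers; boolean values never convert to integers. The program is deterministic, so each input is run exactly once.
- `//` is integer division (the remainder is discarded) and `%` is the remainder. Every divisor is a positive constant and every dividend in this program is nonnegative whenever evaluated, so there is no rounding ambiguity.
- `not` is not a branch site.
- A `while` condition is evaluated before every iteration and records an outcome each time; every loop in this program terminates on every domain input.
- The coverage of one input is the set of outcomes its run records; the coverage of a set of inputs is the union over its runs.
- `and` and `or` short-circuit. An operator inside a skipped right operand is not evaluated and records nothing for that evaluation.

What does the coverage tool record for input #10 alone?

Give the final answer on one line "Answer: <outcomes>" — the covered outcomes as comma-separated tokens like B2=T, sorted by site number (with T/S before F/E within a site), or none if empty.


Event log for input #10 (p=0, s=3, v=-2):
  B2->E, B1->F, B5->E, B4->F, B6->F, B7->T, B8->F, B9->T, B10->T, B10->F
  B11->T
distinct outcomes covered: B1=F, B2=E, B4=F, B5=E, B6=F, B7=T, B8=F, B9=T, B10=T, B10=F, B11=T
Answer: B1=F, B2=E, B4=F, B5=E, B6=F, B7=T, B8=F, B9=T, B10=T, B10=F, B11=T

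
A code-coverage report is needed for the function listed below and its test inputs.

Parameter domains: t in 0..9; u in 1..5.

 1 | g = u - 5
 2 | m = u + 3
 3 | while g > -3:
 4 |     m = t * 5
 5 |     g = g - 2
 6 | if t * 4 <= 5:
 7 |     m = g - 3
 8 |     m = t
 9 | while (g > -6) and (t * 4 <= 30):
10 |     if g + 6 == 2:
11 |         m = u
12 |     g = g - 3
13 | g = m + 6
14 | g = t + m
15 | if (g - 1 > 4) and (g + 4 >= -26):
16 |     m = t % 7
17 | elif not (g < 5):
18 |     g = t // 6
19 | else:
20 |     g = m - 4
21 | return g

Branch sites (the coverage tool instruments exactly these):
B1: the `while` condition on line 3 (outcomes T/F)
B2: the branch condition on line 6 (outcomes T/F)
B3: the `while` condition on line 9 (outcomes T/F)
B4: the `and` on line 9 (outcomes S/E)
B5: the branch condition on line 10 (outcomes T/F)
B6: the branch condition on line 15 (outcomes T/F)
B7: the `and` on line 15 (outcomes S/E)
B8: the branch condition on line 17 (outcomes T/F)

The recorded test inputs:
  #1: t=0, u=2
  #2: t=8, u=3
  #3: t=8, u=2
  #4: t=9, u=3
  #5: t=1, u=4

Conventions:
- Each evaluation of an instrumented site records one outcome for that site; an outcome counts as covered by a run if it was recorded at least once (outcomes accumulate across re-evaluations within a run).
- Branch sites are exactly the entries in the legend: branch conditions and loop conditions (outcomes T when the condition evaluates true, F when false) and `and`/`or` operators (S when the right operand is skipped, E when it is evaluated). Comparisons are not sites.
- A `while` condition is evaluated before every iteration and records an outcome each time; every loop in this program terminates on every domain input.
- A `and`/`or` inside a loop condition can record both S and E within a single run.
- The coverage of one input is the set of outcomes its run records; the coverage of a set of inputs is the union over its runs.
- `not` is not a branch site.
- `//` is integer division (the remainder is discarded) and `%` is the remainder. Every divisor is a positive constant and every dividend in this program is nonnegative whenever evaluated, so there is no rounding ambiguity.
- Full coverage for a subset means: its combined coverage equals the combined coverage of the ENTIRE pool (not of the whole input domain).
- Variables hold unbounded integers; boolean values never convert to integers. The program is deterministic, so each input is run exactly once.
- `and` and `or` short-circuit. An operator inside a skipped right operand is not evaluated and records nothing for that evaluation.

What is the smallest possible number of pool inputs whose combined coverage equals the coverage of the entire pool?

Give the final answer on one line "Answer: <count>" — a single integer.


#1 (t=0, u=2) -> covered: B1=F, B2=T, B3=T, B3=F, B4=S, B4=E, B5=F, B6=F, B7=S, B8=F
#2 (t=8, u=3) -> covered: B1=T, B1=F, B2=F, B3=F, B4=E, B6=T, B7=E
#3 (t=8, u=2) -> covered: B1=F, B2=F, B3=F, B4=E, B6=T, B7=E
#4 (t=9, u=3) -> covered: B1=T, B1=F, B2=F, B3=F, B4=E, B6=T, B7=E
#5 (t=1, u=4) -> covered: B1=T, B1=F, B2=T, B3=T, B3=F, B4=S, B4=E, B5=F, B6=F, B7=S, B8=F
together the pool reaches 14 outcomes: B1=T, B1=F, B2=T, B2=F, B3=T, B3=F, B4=S, B4=E, B5=F, B6=T, B6=F, B7=S, B7=E, B8=F
no size-1 subset reaches all 14 outcomes (best union: 11/14)
at size 2, {1, 2} reaches all 14 outcomes; every lexicographically earlier size-2 subset fails
Answer: 2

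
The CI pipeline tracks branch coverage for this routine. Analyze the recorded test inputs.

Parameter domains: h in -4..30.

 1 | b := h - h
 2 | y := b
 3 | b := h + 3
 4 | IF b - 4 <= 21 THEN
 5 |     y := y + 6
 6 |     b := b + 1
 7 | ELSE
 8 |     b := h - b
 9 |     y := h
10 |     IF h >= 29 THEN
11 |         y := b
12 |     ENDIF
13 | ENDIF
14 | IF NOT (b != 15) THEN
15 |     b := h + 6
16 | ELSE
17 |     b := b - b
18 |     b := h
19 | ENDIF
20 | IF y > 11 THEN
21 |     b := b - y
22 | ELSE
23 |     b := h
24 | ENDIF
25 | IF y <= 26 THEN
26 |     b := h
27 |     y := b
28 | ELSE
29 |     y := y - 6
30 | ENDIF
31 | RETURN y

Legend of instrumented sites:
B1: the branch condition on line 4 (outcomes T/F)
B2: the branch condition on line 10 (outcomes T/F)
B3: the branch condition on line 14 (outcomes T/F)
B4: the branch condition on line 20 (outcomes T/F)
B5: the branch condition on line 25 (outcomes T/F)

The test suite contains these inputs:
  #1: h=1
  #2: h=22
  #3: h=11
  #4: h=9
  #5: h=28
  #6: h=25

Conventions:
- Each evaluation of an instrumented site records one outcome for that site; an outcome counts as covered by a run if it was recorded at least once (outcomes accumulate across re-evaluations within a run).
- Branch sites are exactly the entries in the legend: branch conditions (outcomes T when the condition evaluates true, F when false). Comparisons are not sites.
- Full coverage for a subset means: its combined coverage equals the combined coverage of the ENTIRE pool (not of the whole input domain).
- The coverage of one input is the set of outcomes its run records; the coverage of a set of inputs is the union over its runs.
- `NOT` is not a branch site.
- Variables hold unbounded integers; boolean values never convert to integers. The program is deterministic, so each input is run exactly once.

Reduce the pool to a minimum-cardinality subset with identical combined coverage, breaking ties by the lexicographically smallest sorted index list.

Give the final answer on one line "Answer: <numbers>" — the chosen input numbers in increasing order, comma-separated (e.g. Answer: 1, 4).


run #1 (h=1) runs B1->T, B3->F, B4->F, B5->T; records B1=T, B3=F, B4=F, B5=T
run #2 (h=22) runs B1->T, B3->F, B4->F, B5->T; records B1=T, B3=F, B4=F, B5=T
run #3 (h=11) runs B1->T, B3->T, B4->F, B5->T; records B1=T, B3=T, B4=F, B5=T
run #4 (h=9) runs B1->T, B3->F, B4->F, B5->T; records B1=T, B3=F, B4=F, B5=T
run #5 (h=28) runs B1->F, B2->F, B3->F, B4->T, B5->F; records B1=F, B2=F, B3=F, B4=T, B5=F
run #6 (h=25) runs B1->F, B2->F, B3->F, B4->T, B5->T; records B1=F, B2=F, B3=F, B4=T, B5=T
union over all inputs: B1=T, B1=F, B2=F, B3=T, B3=F, B4=T, B4=F, B5=T, B5=F (9 outcomes)
checked all size-1 subsets: none covers 9 outcomes (max 5/9)
the canonical winner is {3, 5}: size 2, full 9-outcome coverage, earliest index list among size-2 covers
Answer: 3, 5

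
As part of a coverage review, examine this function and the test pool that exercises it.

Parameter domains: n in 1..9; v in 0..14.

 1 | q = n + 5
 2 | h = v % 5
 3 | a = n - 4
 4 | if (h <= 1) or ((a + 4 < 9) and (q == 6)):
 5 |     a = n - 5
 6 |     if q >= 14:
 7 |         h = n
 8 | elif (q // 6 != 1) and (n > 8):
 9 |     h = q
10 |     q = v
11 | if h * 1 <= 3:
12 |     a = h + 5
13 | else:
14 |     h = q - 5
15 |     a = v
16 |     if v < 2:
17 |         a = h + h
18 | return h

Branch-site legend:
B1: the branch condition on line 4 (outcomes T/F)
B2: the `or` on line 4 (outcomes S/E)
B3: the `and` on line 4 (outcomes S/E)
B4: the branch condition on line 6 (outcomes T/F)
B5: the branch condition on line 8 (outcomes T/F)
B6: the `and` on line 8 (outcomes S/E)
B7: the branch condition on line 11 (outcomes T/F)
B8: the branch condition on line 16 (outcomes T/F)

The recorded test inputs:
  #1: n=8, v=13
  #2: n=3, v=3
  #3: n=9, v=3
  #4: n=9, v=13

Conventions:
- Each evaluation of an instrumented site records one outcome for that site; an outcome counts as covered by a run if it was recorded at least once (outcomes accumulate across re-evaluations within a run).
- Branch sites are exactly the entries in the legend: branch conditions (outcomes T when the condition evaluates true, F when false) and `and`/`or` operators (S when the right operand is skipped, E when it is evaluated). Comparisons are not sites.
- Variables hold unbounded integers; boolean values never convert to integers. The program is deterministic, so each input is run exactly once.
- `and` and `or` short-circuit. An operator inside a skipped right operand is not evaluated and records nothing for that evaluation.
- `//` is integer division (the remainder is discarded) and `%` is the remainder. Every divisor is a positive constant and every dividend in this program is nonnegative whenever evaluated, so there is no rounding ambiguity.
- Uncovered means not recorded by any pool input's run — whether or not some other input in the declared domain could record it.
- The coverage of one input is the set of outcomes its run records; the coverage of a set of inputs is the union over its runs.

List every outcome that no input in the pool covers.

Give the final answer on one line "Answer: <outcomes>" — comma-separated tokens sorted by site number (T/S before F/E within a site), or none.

input #1 (n=8, v=13): events B2->E, B3->E, B1->F, B6->E, B5->F, B7->T; covers B1=F, B2=E, B3=E, B5=F, B6=E, B7=T
input #2 (n=3, v=3): events B2->E, B3->E, B1->F, B6->S, B5->F, B7->T; covers B1=F, B2=E, B3=E, B5=F, B6=S, B7=T
input #3 (n=9, v=3): events B2->E, B3->S, B1->F, B6->E, B5->T, B7->F, B8->F; covers B1=F, B2=E, B3=S, B5=T, B6=E, B7=F, B8=F
input #4 (n=9, v=13): events B2->E, B3->S, B1->F, B6->E, B5->T, B7->F, B8->F; covers B1=F, B2=E, B3=S, B5=T, B6=E, B7=F, B8=F
union over the pool: B1=F, B2=E, B3=S, B3=E, B5=T, B5=F, B6=S, B6=E, B7=T, B7=F, B8=F
uncovered (5 of 16): B1=T, B2=S, B4=T, B4=F, B8=T

Answer: B1=T, B2=S, B4=T, B4=F, B8=T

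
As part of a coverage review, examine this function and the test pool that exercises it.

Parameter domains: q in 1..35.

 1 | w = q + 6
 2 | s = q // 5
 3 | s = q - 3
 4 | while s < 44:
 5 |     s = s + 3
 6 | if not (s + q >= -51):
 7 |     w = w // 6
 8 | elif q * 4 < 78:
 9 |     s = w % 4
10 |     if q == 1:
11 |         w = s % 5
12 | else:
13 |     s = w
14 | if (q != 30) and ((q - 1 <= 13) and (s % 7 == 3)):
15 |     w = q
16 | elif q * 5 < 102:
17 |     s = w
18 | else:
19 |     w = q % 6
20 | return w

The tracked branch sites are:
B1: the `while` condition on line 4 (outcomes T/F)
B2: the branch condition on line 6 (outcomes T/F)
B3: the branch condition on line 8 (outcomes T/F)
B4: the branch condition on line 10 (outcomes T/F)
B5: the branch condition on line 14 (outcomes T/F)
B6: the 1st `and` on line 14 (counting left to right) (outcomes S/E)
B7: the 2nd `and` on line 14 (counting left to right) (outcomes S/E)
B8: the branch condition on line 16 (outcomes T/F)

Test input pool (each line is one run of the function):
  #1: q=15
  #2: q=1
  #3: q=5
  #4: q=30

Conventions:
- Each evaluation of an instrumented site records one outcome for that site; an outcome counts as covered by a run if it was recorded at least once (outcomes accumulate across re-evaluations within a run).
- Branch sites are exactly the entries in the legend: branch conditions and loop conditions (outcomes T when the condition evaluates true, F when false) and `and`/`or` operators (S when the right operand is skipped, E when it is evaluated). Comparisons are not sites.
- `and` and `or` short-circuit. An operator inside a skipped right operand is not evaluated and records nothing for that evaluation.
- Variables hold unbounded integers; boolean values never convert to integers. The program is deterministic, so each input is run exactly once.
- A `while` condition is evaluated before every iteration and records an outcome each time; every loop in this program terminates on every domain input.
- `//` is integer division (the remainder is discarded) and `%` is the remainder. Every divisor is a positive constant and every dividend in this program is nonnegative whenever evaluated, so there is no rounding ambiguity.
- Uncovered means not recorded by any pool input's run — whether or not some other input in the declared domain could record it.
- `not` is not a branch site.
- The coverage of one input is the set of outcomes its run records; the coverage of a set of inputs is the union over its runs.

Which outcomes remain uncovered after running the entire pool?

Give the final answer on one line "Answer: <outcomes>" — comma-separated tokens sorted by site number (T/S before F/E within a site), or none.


run #1 (q=15) runs B1->T, B1->T, B1->T, B1->T, B1->T, B1->T, B1->T, B1->T, B1->T, B1->T, B1->T, B1->F, B2->F, B3->T, ...; records B1=T, B1=F, B2=F, B3=T, B4=F, B5=F, B6=E, B7=S, B8=T
run #2 (q=1) runs B1->T, B1->T, B1->T, B1->T, B1->T, B1->T, B1->T, B1->T, B1->T, B1->T, B1->T, B1->T, B1->T, B1->T, ...; records B1=T, B1=F, B2=F, B3=T, B4=T, B5=T, B6=E, B7=E
run #3 (q=5) runs B1->T, B1->T, B1->T, B1->T, B1->T, B1->T, B1->T, B1->T, B1->T, B1->T, B1->T, B1->T, B1->T, B1->T, ...; records B1=T, B1=F, B2=F, B3=T, B4=F, B5=T, B6=E, B7=E
run #4 (q=30) runs B1->T, B1->T, B1->T, B1->T, B1->T, B1->T, B1->F, B2->F, B3->F, B6->S, B5->F, B8->F; records B1=T, B1=F, B2=F, B3=F, B5=F, B6=S, B8=F
union over the pool: B1=T, B1=F, B2=F, B3=T, B3=F, B4=T, B4=F, B5=T, B5=F, B6=S, B6=E, B7=S, B7=E, B8=T, B8=F
uncovered (1 of 16): B2=T
Answer: B2=T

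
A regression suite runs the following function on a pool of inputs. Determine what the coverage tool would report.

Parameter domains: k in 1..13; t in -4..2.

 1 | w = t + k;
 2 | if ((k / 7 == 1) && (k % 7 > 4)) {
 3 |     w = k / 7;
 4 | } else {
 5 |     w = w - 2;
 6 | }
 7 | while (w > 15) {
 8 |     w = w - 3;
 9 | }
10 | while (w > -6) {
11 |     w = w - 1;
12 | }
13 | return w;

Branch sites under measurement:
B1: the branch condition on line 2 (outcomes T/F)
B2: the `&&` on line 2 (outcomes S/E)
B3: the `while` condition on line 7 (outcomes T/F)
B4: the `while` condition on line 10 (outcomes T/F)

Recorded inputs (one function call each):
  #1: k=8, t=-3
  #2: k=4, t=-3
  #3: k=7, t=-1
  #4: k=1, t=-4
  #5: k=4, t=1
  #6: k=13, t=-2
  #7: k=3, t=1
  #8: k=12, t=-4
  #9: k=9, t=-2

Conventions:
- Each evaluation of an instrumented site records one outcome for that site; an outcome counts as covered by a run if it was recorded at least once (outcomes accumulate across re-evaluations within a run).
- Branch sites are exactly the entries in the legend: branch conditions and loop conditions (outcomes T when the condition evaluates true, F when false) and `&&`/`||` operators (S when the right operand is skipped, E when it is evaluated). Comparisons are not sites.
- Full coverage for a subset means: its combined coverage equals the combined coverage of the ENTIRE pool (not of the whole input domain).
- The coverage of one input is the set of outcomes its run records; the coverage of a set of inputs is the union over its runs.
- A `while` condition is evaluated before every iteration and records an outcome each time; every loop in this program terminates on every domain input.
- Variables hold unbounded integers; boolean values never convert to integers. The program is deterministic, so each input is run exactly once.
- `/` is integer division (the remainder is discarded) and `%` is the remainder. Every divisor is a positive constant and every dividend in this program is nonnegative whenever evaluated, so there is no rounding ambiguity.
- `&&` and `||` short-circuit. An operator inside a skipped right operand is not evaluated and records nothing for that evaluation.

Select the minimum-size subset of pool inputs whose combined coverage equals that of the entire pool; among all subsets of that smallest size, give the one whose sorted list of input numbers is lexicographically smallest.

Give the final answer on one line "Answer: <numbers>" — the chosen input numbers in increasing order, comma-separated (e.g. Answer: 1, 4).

test 1 (k=8, t=-3) fires B2->E, B1->F, B3->F, B4->T, B4->T, B4->T, B4->T, B4->T, B4->T, B4->T, B4->T, B4->T, B4->F; hits B1=F, B2=E, B3=F, B4=T, B4=F
test 2 (k=4, t=-3) fires B2->S, B1->F, B3->F, B4->T, B4->T, B4->T, B4->T, B4->T, B4->F; hits B1=F, B2=S, B3=F, B4=T, B4=F
test 3 (k=7, t=-1) fires B2->E, B1->F, B3->F, B4->T, B4->T, B4->T, B4->T, B4->T, B4->T, B4->T, B4->T, B4->T, B4->T, B4->F; hits B1=F, B2=E, B3=F, B4=T, B4=F
test 4 (k=1, t=-4) fires B2->S, B1->F, B3->F, B4->T, B4->F; hits B1=F, B2=S, B3=F, B4=T, B4=F
test 5 (k=4, t=1) fires B2->S, B1->F, B3->F, B4->T, B4->T, B4->T, B4->T, B4->T, B4->T, B4->T, B4->T, B4->T, B4->F; hits B1=F, B2=S, B3=F, B4=T, B4=F
test 6 (k=13, t=-2) fires B2->E, B1->T, B3->F, B4->T, B4->T, B4->T, B4->T, B4->T, B4->T, B4->T, B4->F; hits B1=T, B2=E, B3=F, B4=T, B4=F
test 7 (k=3, t=1) fires B2->S, B1->F, B3->F, B4->T, B4->T, B4->T, B4->T, B4->T, B4->T, B4->T, B4->T, B4->F; hits B1=F, B2=S, B3=F, B4=T, B4=F
test 8 (k=12, t=-4) fires B2->E, B1->T, B3->F, B4->T, B4->T, B4->T, B4->T, B4->T, B4->T, B4->T, B4->F; hits B1=T, B2=E, B3=F, B4=T, B4=F
test 9 (k=9, t=-2) fires B2->E, B1->F, B3->F, B4->T, B4->T, B4->T, B4->T, B4->T, B4->T, B4->T, B4->T, B4->T, B4->T, B4->T, ...; hits B1=F, B2=E, B3=F, B4=T, B4=F
pool-wide coverage (7 outcomes): B1=T, B1=F, B2=S, B2=E, B3=F, B4=T, B4=F
every size-1 subset falls short of the 7 outcomes (best: 5/7)
size 2: inputs {2, 6} cover all 7 outcomes, and no lexicographically smaller subset of this size does

Answer: 2, 6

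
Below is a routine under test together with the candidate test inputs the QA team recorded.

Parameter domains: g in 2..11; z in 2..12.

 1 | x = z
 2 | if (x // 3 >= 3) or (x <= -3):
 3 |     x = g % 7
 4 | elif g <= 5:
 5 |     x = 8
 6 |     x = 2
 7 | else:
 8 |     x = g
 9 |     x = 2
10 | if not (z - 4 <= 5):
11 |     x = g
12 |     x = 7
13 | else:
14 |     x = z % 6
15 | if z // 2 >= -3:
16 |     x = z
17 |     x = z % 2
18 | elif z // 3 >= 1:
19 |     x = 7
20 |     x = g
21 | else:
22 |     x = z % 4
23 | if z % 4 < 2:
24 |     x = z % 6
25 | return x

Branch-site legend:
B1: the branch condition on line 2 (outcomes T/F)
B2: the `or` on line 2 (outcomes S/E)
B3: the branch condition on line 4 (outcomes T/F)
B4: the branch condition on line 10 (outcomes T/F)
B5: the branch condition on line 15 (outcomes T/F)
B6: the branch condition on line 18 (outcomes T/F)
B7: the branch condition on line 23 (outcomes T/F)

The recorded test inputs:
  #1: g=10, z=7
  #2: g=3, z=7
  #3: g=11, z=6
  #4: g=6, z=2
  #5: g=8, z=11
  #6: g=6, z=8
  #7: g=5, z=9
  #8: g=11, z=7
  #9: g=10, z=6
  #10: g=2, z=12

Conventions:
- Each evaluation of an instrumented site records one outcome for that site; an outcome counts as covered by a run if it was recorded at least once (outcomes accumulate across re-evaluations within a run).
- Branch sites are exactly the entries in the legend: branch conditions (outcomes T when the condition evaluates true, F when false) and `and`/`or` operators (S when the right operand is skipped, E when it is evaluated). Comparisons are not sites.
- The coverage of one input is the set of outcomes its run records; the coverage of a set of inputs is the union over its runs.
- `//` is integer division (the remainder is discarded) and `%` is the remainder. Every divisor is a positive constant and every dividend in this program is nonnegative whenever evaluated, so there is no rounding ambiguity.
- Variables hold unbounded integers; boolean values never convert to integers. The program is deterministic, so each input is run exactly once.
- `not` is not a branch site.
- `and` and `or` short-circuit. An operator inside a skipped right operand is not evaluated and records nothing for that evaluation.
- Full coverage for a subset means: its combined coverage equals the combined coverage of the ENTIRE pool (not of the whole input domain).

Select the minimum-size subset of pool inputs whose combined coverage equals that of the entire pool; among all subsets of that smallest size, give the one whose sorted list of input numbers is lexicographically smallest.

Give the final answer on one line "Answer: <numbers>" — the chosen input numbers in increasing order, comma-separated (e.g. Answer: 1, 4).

input #1 (g=10, z=7): events B2->E, B1->F, B3->F, B4->F, B5->T, B7->F; covers B1=F, B2=E, B3=F, B4=F, B5=T, B7=F
input #2 (g=3, z=7): events B2->E, B1->F, B3->T, B4->F, B5->T, B7->F; covers B1=F, B2=E, B3=T, B4=F, B5=T, B7=F
input #3 (g=11, z=6): events B2->E, B1->F, B3->F, B4->F, B5->T, B7->F; covers B1=F, B2=E, B3=F, B4=F, B5=T, B7=F
input #4 (g=6, z=2): events B2->E, B1->F, B3->F, B4->F, B5->T, B7->F; covers B1=F, B2=E, B3=F, B4=F, B5=T, B7=F
input #5 (g=8, z=11): events B2->S, B1->T, B4->T, B5->T, B7->F; covers B1=T, B2=S, B4=T, B5=T, B7=F
input #6 (g=6, z=8): events B2->E, B1->F, B3->F, B4->F, B5->T, B7->T; covers B1=F, B2=E, B3=F, B4=F, B5=T, B7=T
input #7 (g=5, z=9): events B2->S, B1->T, B4->F, B5->T, B7->T; covers B1=T, B2=S, B4=F, B5=T, B7=T
input #8 (g=11, z=7): events B2->E, B1->F, B3->F, B4->F, B5->T, B7->F; covers B1=F, B2=E, B3=F, B4=F, B5=T, B7=F
input #9 (g=10, z=6): events B2->E, B1->F, B3->F, B4->F, B5->T, B7->F; covers B1=F, B2=E, B3=F, B4=F, B5=T, B7=F
input #10 (g=2, z=12): events B2->S, B1->T, B4->T, B5->T, B7->T; covers B1=T, B2=S, B4=T, B5=T, B7=T
together the pool reaches 11 outcomes: B1=T, B1=F, B2=S, B2=E, B3=T, B3=F, B4=T, B4=F, B5=T, B7=T, B7=F
size 1 is not enough: best union over all size-1 subsets is 6/11
size 2 is not enough: best union over all size-2 subsets is 10/11
the canonical winner is {1, 2, 10}: size 3, full 11-outcome coverage, earliest index list among size-3 covers

Answer: 1, 2, 10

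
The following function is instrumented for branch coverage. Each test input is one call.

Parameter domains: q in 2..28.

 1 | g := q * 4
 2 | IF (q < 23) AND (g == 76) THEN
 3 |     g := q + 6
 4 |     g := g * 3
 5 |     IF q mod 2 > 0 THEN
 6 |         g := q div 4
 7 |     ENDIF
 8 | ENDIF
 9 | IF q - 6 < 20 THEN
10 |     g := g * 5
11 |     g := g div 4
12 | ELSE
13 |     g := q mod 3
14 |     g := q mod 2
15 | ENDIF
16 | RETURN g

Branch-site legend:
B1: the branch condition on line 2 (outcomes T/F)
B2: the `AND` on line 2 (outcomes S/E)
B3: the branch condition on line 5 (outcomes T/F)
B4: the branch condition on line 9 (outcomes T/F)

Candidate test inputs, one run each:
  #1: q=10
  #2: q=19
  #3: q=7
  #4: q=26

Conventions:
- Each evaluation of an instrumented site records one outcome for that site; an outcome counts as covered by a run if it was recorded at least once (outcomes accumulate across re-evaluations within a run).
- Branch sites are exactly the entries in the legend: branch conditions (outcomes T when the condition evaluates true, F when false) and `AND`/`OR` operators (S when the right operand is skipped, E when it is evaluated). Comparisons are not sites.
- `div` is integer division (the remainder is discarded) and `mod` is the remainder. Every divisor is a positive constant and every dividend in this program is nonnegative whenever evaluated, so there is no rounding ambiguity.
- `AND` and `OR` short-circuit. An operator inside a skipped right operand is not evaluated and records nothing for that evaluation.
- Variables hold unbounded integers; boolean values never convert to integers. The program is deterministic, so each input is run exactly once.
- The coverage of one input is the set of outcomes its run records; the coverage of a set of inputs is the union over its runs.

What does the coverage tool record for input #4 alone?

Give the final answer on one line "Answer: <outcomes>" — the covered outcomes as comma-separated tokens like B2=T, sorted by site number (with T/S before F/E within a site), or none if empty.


Simulating input #4 (q=26) step by step:
  B2->S, B1->F, B4->F
deduplicating events, the covered set is: B1=F, B2=S, B4=F
Answer: B1=F, B2=S, B4=F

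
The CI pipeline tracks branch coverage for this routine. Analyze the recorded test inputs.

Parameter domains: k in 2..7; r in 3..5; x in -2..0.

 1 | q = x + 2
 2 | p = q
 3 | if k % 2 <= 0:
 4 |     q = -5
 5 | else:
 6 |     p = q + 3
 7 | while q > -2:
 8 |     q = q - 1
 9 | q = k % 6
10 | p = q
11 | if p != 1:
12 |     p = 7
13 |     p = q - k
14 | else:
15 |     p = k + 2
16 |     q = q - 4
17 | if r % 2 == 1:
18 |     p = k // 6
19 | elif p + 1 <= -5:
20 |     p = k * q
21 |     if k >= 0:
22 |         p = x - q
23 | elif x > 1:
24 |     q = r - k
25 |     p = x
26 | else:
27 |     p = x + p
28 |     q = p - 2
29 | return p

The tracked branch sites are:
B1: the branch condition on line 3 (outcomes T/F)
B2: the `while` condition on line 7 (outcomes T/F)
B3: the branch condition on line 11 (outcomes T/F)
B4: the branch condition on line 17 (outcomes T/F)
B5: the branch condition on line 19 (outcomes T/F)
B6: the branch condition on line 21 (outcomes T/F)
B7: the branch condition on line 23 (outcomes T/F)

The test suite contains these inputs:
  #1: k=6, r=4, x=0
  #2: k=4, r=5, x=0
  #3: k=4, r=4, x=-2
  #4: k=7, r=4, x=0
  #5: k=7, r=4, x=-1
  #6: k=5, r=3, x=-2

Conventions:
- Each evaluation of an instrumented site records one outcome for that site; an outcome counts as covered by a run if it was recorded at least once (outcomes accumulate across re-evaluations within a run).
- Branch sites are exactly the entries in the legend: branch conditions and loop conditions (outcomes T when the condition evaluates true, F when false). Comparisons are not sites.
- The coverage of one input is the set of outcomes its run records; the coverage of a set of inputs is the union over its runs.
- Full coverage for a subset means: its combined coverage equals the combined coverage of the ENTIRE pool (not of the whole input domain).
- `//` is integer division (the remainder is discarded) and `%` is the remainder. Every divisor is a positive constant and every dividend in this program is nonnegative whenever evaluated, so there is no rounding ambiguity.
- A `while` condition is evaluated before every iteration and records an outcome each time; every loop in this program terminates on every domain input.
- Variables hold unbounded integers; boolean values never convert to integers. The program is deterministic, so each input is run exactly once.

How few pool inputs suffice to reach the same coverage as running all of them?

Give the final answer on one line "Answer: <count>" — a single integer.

test 1 (k=6, r=4, x=0) fires B1->T, B2->F, B3->T, B4->F, B5->T, B6->T; hits B1=T, B2=F, B3=T, B4=F, B5=T, B6=T
test 2 (k=4, r=5, x=0) fires B1->T, B2->F, B3->T, B4->T; hits B1=T, B2=F, B3=T, B4=T
test 3 (k=4, r=4, x=-2) fires B1->T, B2->F, B3->T, B4->F, B5->F, B7->F; hits B1=T, B2=F, B3=T, B4=F, B5=F, B7=F
test 4 (k=7, r=4, x=0) fires B1->F, B2->T, B2->T, B2->T, B2->T, B2->F, B3->F, B4->F, B5->F, B7->F; hits B1=F, B2=T, B2=F, B3=F, B4=F, B5=F, B7=F
test 5 (k=7, r=4, x=-1) fires B1->F, B2->T, B2->T, B2->T, B2->F, B3->F, B4->F, B5->F, B7->F; hits B1=F, B2=T, B2=F, B3=F, B4=F, B5=F, B7=F
test 6 (k=5, r=3, x=-2) fires B1->F, B2->T, B2->T, B2->F, B3->T, B4->T; hits B1=F, B2=T, B2=F, B3=T, B4=T
pool-wide coverage (12 outcomes): B1=T, B1=F, B2=T, B2=F, B3=T, B3=F, B4=T, B4=F, B5=T, B5=F, B6=T, B7=F
every size-1 subset falls short of the 12 outcomes (best: 7/12)
every size-2 subset falls short of the 12 outcomes (best: 11/12)
size 3: inputs {1, 2, 4} cover all 12 outcomes, and no lexicographically smaller subset of this size does

Answer: 3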